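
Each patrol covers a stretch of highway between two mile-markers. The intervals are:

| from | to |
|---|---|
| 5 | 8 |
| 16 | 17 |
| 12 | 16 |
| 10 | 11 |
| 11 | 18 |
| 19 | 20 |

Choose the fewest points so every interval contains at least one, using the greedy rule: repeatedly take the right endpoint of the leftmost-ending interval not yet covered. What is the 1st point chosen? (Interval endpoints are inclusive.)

8

Sort by right endpoint; whenever an interval is uncovered, place a point at its right end.
By right end: [5,8]  [10,11]  [12,16]  [16,17]  [11,18]  [19,20]
[5,8] uncovered → point at 8; [10,11] uncovered → point at 11; [12,16] uncovered → point at 16; [19,20] uncovered → point at 20.
Points: 8, 11, 16, 20 (4 total).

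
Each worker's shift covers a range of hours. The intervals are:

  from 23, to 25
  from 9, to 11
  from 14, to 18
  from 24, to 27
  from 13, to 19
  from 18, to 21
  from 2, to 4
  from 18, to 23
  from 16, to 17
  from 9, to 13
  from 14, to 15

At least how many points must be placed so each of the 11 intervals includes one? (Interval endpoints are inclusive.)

6

Process intervals by earliest right end; each time one isn't hit yet, stab at its right endpoint.
By right end: [2,4]  [9,11]  [9,13]  [14,15]  [16,17]  [14,18]  [13,19]  [18,21]  [18,23]  [23,25]  [24,27]
[2,4] uncovered → point at 4; [9,11] uncovered → point at 11; [14,15] uncovered → point at 15; [16,17] uncovered → point at 17; [18,21] uncovered → point at 21; [23,25] uncovered → point at 25.
Points: 4, 11, 15, 17, 21, 25 (6 total).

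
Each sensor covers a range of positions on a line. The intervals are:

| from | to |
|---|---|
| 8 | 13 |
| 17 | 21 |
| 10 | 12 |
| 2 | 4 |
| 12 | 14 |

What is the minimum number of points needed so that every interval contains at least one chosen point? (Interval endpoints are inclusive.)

3

Sort by right endpoint; whenever an interval is uncovered, place a point at its right end.
Sorted: [2,4] [10,12] [8,13] [12,14] [17,21]
{[2,4]} hit by 4; {[10,12],[8,13],[12,14]} hit by 12; {[17,21]} hit by 21.
Points: 4, 12, 21 (3 total).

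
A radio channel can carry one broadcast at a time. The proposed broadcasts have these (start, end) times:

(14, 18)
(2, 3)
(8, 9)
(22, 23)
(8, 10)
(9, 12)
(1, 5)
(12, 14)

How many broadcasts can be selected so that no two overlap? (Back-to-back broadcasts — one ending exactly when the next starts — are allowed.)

Order by finish time; keep every interval that doesn't clash with the previous kept one.
By end time: (2,3), (1,5), (8,9), (8,10), (9,12), (12,14), (14,18), (22,23).
Pick (2,3); next start ≥ 3 → (8,9); next start ≥ 9 → (9,12); next start ≥ 12 → (12,14); next start ≥ 14 → (14,18); next start ≥ 18 → (22,23).
Selected 6 broadcasts.

6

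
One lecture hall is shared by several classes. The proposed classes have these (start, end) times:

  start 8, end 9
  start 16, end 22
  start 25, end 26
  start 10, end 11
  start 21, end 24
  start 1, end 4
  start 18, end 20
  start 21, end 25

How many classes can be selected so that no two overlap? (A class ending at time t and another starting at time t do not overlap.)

Order by finish time; keep every interval that doesn't clash with the previous kept one.
By end time: (1,4), (8,9), (10,11), (18,20), (16,22), (21,24), (21,25), (25,26).
Pick (1,4); next start ≥ 4 → (8,9); next start ≥ 9 → (10,11); next start ≥ 11 → (18,20); next start ≥ 20 → (21,24); next start ≥ 24 → (25,26).
Selected 6 classes.

6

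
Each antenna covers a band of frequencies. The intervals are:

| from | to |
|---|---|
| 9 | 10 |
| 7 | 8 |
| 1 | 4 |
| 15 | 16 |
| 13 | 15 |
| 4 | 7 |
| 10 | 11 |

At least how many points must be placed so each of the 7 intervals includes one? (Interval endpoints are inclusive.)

Process intervals by earliest right end; each time one isn't hit yet, stab at its right endpoint.
By right end: [1,4]  [4,7]  [7,8]  [9,10]  [10,11]  [13,15]  [15,16]
[1,4] uncovered → point at 4; [7,8] uncovered → point at 8; [9,10] uncovered → point at 10; [13,15] uncovered → point at 15.
Points: 4, 8, 10, 15 (4 total).

4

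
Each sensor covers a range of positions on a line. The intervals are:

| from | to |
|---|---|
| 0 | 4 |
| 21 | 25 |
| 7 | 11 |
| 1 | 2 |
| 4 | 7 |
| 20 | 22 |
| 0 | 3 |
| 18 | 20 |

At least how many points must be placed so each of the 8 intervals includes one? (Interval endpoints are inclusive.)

Process intervals by earliest right end; each time one isn't hit yet, stab at its right endpoint.
Sorted: [1,2] [0,3] [0,4] [4,7] [7,11] [18,20] [20,22] [21,25]
{[1,2],[0,3],[0,4]} hit by 2; {[4,7],[7,11]} hit by 7; {[18,20],[20,22]} hit by 20; {[21,25]} hit by 25.
Points: 2, 7, 20, 25 (4 total).

4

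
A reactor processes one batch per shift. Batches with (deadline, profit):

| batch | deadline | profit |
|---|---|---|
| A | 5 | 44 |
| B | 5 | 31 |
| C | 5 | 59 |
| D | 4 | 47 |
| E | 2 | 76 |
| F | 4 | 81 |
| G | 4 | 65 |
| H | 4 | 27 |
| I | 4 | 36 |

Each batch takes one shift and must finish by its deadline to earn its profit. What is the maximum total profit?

328

Sort by profit descending; place each in the latest free slot ≤ its deadline.
Profit order: F=81 E=76 G=65 C=59 D=47 A=44 I=36 B=31 H=27
Assign: F→slot 4, E→slot 2, G→slot 3, C→slot 5, D→slot 1, A skipped, I skipped, B skipped, H skipped.
Slots: [1:D] [2:E] [3:G] [4:F] [5:C]
Profit = 47 + 76 + 65 + 81 + 59 = 328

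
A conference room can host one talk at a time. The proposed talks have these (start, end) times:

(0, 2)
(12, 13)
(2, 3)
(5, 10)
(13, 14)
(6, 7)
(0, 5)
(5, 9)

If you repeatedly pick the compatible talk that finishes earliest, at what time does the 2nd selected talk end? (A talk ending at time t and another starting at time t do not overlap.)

3

By end time: (0,2), (2,3), (0,5), (6,7), (5,9), (5,10), (12,13), (13,14).
Pick (0,2); next start ≥ 2 → (2,3); next start ≥ 3 → (6,7); next start ≥ 7 → (12,13); next start ≥ 13 → (13,14).
Selected: (0,2) (2,3) (6,7) (12,13) (13,14)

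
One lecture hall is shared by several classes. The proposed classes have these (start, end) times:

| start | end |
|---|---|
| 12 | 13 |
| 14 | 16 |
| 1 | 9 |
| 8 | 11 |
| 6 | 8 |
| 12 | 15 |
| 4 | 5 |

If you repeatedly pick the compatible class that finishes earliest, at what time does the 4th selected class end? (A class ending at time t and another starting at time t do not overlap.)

13

Order by finish time; keep every interval that doesn't clash with the previous kept one.
By end time: (4,5), (6,8), (1,9), (8,11), (12,13), (12,15), (14,16).
Pick (4,5); next start ≥ 5 → (6,8); next start ≥ 8 → (8,11); next start ≥ 11 → (12,13); next start ≥ 13 → (14,16).
Selected: (4,5) (6,8) (8,11) (12,13) (14,16)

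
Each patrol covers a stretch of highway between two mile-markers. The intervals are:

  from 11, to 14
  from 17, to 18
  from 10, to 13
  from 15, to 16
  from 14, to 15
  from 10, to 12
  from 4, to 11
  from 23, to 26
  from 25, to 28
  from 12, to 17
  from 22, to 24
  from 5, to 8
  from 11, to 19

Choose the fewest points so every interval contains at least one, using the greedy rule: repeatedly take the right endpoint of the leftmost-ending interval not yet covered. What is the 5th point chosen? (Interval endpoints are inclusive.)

Process intervals by earliest right end; each time one isn't hit yet, stab at its right endpoint.
By right end: [5,8]  [4,11]  [10,12]  [10,13]  [11,14]  [14,15]  [15,16]  [12,17]  [17,18]  [11,19]  [22,24]  [23,26]  [25,28]
[5,8] uncovered → point at 8; [10,12] uncovered → point at 12; [14,15] uncovered → point at 15; [17,18] uncovered → point at 18; [22,24] uncovered → point at 24; [25,28] uncovered → point at 28.
Points: 8, 12, 15, 18, 24, 28 (6 total).

24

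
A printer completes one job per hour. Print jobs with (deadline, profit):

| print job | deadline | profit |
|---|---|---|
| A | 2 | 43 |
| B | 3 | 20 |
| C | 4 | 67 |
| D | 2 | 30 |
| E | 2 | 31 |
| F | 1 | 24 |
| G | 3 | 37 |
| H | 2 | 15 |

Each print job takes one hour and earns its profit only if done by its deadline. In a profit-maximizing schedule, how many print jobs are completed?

4

Sort by profit descending; place each in the latest free slot ≤ its deadline.
By profit: C(d4,67), A(d2,43), G(d3,37), E(d2,31), D(d2,30), F(d1,24), B(d3,20), H(d2,15)
C→slot 4; A→slot 2; G→slot 3; E→slot 1; D skipped; F skipped; B skipped; H skipped.
4 of 8 scheduled.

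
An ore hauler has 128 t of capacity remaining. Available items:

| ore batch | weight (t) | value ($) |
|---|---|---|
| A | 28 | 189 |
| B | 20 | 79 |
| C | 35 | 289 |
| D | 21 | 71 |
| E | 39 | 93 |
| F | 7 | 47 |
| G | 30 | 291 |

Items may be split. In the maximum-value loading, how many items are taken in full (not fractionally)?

Greedy by value/weight ratio, highest first.
Ratios (sorted): G 9.70, C 8.26, A 6.75, F 6.71, B 3.95, D 3.38, E 2.38
take G (30 @ 291); take C (35 @ 289); take A (28 @ 189); take F (7 @ 47); take B (20 @ 79); take 8/21 of D → 27.05. Capacity used 128/128.
5 item(s) taken whole; one partial (take 8/21 of D).

5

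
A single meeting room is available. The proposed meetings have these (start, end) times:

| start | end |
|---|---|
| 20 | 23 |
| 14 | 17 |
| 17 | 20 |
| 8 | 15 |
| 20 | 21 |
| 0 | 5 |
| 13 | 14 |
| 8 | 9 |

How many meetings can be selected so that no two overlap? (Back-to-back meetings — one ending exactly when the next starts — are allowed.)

6

Sort by end time and greedily take each interval whose start is ≥ the last chosen end.
By end time: (0,5), (8,9), (13,14), (8,15), (14,17), (17,20), (20,21), (20,23).
Pick (0,5); next start ≥ 5 → (8,9); next start ≥ 9 → (13,14); next start ≥ 14 → (14,17); next start ≥ 17 → (17,20); next start ≥ 20 → (20,21).
Selected 6 meetings.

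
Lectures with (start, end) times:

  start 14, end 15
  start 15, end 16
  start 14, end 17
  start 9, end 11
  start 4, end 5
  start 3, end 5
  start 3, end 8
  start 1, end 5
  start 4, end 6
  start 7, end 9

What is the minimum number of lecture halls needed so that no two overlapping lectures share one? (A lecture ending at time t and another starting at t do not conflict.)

Events (time:±→running): 1:+→1 3:+→2 3:+→3 4:+→4 4:+→5 … peak 5.

5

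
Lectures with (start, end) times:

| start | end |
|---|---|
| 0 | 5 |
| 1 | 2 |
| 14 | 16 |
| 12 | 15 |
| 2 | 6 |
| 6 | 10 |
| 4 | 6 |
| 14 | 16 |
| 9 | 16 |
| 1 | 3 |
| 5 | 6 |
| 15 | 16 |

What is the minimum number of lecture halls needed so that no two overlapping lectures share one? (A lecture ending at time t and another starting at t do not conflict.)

Count concurrent intervals with a sweep; the peak is the room count.
Events (time:±→running): 0:+→1 1:+→2 1:+→3 2:-→2 2:+→3 3:-→2 4:+→3 5:-→2 5:+→3 6:-→2 6:-→1 6:-→0 6:+→1 9:+→2 10:-→1 12:+→2 14:+→3 14:+→4 … peak 4.

4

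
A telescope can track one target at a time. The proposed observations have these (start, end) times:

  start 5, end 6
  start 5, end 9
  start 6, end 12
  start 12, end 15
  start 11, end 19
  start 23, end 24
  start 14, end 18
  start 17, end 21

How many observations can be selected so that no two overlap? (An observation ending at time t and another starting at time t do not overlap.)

5

Order by finish time; keep every interval that doesn't clash with the previous kept one.
By end time: (5,6), (5,9), (6,12), (12,15), (14,18), (11,19), (17,21), (23,24).
Pick (5,6); next start ≥ 6 → (6,12); next start ≥ 12 → (12,15); next start ≥ 15 → (17,21); next start ≥ 21 → (23,24).
Selected 5 observations.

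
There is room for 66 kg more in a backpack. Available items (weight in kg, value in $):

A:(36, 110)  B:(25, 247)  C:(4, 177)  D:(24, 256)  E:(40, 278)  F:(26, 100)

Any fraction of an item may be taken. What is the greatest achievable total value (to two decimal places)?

770.35

Greedy by value/weight ratio, highest first.
Order: C (177/4=44.25) > D (256/24=10.67) > B (247/25=9.88) > E (278/40=6.95) > F (100/26=3.85) > A (110/36=3.06)
Fill: take C (4 @ 177) → take D (24 @ 256) → take B (25 @ 247) → take 13/40 of E → 90.35; 66/66 used.
Total value = 770.35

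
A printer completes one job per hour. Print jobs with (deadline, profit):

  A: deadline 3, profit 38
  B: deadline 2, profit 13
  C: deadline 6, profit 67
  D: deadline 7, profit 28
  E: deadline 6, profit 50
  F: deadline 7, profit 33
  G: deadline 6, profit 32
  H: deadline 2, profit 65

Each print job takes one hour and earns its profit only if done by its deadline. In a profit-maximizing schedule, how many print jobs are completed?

Take jobs in profit order; each goes to the latest open slot no later than its deadline.
Profit order: C=67 H=65 E=50 A=38 F=33 G=32 D=28 B=13
Assign: C→slot 6, H→slot 2, E→slot 5, A→slot 3, F→slot 7, G→slot 4, D→slot 1, B skipped.
Slots: [1:D] [2:H] [3:A] [4:G] [5:E] [6:C] [7:F]
7 of 8 scheduled.

7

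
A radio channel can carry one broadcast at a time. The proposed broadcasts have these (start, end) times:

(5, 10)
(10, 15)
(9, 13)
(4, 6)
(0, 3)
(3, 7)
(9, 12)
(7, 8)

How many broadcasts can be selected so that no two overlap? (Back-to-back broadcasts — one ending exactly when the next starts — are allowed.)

4

Order by finish time; keep every interval that doesn't clash with the previous kept one.
By end time: (0,3), (4,6), (3,7), (7,8), (5,10), (9,12), (9,13), (10,15).
Pick (0,3); next start ≥ 3 → (4,6); next start ≥ 6 → (7,8); next start ≥ 8 → (9,12).
Selected 4 broadcasts.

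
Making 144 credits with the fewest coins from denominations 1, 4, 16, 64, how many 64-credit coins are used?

Use the largest denomination that fits, subtract, and repeat.
144 − 2×64→16 − 1×16→0
Count of 64: 2

2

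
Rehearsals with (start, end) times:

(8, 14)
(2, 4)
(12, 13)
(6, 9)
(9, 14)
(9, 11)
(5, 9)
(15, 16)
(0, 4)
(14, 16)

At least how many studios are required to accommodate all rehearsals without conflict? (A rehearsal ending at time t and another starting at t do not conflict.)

3

starts: [0, 2, 5, 6, 8, 9, 9, 12, 14, 15]
ends:   [4, 4, 9, 9, 11, 13, 14, 14, 16, 16]
s0→1 s2→2 e4→1 e4→0 s5→1 s6→2 s8→3  — peak 3.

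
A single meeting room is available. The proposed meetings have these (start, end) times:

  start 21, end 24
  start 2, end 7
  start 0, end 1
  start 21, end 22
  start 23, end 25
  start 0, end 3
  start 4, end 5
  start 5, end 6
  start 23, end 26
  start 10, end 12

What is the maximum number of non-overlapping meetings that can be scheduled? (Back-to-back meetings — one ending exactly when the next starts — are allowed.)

Sort by end time and greedily take each interval whose start is ≥ the last chosen end.
By end time: (0,1), (0,3), (4,5), (5,6), (2,7), (10,12), (21,22), (21,24), (23,25), (23,26).
Pick (0,1); next start ≥ 1 → (4,5); next start ≥ 5 → (5,6); next start ≥ 6 → (10,12); next start ≥ 12 → (21,22); next start ≥ 22 → (23,25).
Selected 6 meetings.

6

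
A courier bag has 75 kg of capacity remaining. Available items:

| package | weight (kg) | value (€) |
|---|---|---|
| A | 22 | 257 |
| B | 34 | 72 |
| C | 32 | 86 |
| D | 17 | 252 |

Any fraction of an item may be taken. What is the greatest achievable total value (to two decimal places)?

603.47

Greedy by value/weight ratio, highest first.
Ratios (sorted): D 14.82, A 11.68, C 2.69, B 2.12
take D (17 @ 252); take A (22 @ 257); take C (32 @ 86); take 4/34 of B → 8.47. Capacity used 75/75.
Total value = 603.47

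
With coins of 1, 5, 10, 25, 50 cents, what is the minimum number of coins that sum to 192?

8

Use the largest denomination that fits, subtract, and repeat.
192 − 3×50→42 − 1×25→17 − 1×10→7 − 1×5→2 − 2×1→0
Total coins = 3 + 1 + 1 + 1 + 2 = 8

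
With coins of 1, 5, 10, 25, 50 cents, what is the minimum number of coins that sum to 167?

7

Use the largest denomination that fits, subtract, and repeat.
167 = 3×50 + 1×10 + 1×5 + 2×1
Total coins = 3 + 1 + 1 + 2 = 7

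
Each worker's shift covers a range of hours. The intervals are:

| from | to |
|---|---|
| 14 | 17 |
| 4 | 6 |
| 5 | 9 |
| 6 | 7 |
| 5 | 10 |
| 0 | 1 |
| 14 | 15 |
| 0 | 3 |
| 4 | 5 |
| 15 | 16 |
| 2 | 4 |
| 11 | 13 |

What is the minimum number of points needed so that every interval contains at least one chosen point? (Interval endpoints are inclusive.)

Process intervals by earliest right end; each time one isn't hit yet, stab at its right endpoint.
By right end: [0,1]  [0,3]  [2,4]  [4,5]  [4,6]  [6,7]  [5,9]  [5,10]  [11,13]  [14,15]  [15,16]  [14,17]
[0,1] uncovered → point at 1; [2,4] uncovered → point at 4; [6,7] uncovered → point at 7; [11,13] uncovered → point at 13; [14,15] uncovered → point at 15.
Points: 1, 4, 7, 13, 15 (5 total).

5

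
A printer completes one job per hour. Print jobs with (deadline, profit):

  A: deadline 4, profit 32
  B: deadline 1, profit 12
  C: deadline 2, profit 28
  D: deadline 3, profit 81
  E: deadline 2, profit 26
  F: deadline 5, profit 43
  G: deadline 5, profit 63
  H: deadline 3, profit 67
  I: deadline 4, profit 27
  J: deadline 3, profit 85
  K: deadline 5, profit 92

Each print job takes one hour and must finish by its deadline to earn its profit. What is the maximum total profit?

Take jobs in profit order; each goes to the latest open slot no later than its deadline.
Profit order: K=92 J=85 D=81 H=67 G=63 F=43 A=32 C=28 I=27 E=26 B=12
Assign: K→slot 5, J→slot 3, D→slot 2, H→slot 1, G→slot 4, F skipped, A skipped, C skipped, I skipped, E skipped, B skipped.
Slots: [1:H] [2:D] [3:J] [4:G] [5:K]
Profit = 67 + 81 + 85 + 63 + 92 = 388

388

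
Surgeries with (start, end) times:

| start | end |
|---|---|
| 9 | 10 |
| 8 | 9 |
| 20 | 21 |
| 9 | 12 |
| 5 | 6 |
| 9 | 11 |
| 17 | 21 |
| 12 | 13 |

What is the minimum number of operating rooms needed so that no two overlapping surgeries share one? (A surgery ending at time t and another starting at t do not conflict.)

3

Count concurrent intervals with a sweep; the peak is the room count.
Events (time:±→running): 5:+→1 6:-→0 8:+→1 9:-→0 9:+→1 9:+→2 9:+→3 … peak 3.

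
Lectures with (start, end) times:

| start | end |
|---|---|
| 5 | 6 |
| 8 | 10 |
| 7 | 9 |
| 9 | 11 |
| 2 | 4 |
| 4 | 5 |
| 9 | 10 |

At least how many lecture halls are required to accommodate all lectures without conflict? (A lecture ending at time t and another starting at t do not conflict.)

The answer is the maximum number of intervals overlapping at any instant.
Events (time:±→running): 2:+→1 4:-→0 4:+→1 5:-→0 5:+→1 6:-→0 7:+→1 8:+→2 9:-→1 9:+→2 9:+→3 … peak 3.

3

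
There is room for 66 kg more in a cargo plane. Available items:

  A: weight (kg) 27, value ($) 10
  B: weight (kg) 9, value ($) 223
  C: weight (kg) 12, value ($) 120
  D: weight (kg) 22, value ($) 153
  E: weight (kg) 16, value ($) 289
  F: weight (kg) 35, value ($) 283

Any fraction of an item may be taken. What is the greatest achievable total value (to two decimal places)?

866.49

Greedy by value/weight ratio, highest first.
Order: B (223/9=24.78) > E (289/16=18.06) > C (120/12=10.00) > F (283/35=8.09) > D (153/22=6.95) > A (10/27=0.37)
Fill: take B (9 @ 223) → take E (16 @ 289) → take C (12 @ 120) → take 29/35 of F → 234.49; 66/66 used.
Total value = 866.49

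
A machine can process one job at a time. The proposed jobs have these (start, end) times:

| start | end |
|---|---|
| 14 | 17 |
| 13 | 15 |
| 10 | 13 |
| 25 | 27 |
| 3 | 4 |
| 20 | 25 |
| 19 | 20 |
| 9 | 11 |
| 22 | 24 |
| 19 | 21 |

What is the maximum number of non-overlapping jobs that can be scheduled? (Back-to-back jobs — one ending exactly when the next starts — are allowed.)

By end time: (3,4), (9,11), (10,13), (13,15), (14,17), (19,20), (19,21), (22,24), (20,25), (25,27).
Pick (3,4); next start ≥ 4 → (9,11); next start ≥ 11 → (13,15); next start ≥ 15 → (19,20); next start ≥ 20 → (22,24); next start ≥ 24 → (25,27).
Selected 6 jobs.

6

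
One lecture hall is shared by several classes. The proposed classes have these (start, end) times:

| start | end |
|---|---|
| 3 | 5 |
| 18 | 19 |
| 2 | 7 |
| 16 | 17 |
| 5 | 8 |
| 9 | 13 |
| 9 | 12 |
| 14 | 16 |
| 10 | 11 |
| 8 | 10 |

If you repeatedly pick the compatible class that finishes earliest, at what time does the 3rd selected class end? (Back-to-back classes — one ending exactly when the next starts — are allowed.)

10

By end time: (3,5), (2,7), (5,8), (8,10), (10,11), (9,12), (9,13), (14,16), (16,17), (18,19).
Pick (3,5); next start ≥ 5 → (5,8); next start ≥ 8 → (8,10); next start ≥ 10 → (10,11); next start ≥ 11 → (14,16); next start ≥ 16 → (16,17); next start ≥ 17 → (18,19).
Selected: (3,5) (5,8) (8,10) (10,11) (14,16) (16,17) (18,19)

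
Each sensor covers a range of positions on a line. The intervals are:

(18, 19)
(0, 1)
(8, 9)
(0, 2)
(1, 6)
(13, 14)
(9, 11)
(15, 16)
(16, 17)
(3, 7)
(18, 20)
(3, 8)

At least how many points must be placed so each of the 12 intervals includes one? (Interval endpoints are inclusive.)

Sort by right endpoint; whenever an interval is uncovered, place a point at its right end.
By right end: [0,1]  [0,2]  [1,6]  [3,7]  [3,8]  [8,9]  [9,11]  [13,14]  [15,16]  [16,17]  [18,19]  [18,20]
[0,1] uncovered → point at 1; [3,7] uncovered → point at 7; [8,9] uncovered → point at 9; [13,14] uncovered → point at 14; [15,16] uncovered → point at 16; [18,19] uncovered → point at 19.
Points: 1, 7, 9, 14, 16, 19 (6 total).

6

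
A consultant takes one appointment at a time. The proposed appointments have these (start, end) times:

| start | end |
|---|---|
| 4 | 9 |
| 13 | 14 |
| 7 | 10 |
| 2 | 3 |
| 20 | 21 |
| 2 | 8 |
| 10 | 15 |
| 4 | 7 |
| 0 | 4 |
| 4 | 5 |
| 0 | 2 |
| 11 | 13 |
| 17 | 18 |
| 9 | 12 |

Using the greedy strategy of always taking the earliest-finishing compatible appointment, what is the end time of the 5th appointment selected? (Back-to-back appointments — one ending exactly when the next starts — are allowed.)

Greedy by earliest finish: after sorting by end time, pick each interval compatible with the last pick.
By end time: (0,2), (2,3), (0,4), (4,5), (4,7), (2,8), (4,9), (7,10), (9,12), (11,13), (13,14), (10,15), (17,18), (20,21).
Pick (0,2); next start ≥ 2 → (2,3); next start ≥ 3 → (4,5); next start ≥ 5 → (7,10); next start ≥ 10 → (11,13); next start ≥ 13 → (13,14); next start ≥ 14 → (17,18); next start ≥ 18 → (20,21).
Selected: (0,2) (2,3) (4,5) (7,10) (11,13) (13,14) (17,18) (20,21)

13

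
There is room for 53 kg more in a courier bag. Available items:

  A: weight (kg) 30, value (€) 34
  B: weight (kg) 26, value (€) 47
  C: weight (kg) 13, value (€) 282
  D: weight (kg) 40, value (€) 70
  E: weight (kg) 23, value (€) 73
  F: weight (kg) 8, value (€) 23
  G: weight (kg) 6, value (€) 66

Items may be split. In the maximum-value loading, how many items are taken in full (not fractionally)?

4

Greedy by value/weight ratio, highest first.
Ratios (sorted): C 21.69, G 11.00, E 3.17, F 2.88, B 1.81, D 1.75, A 1.13
take C (13 @ 282); take G (6 @ 66); take E (23 @ 73); take F (8 @ 23); take 3/26 of B → 5.42. Capacity used 53/53.
4 item(s) taken whole; one partial (take 3/26 of B).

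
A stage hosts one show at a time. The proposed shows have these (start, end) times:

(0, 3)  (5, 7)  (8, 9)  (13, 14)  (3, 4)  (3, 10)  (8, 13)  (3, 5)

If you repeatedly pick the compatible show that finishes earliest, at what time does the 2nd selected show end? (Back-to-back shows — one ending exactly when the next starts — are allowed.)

4

Sort by end time and greedily take each interval whose start is ≥ the last chosen end.
By end time: (0,3), (3,4), (3,5), (5,7), (8,9), (3,10), (8,13), (13,14).
Pick (0,3); next start ≥ 3 → (3,4); next start ≥ 4 → (5,7); next start ≥ 7 → (8,9); next start ≥ 9 → (13,14).
Selected: (0,3) (3,4) (5,7) (8,9) (13,14)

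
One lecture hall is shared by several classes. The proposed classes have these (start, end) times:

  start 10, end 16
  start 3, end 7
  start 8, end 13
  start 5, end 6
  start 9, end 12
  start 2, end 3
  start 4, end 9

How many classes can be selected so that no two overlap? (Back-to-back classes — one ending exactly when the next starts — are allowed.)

Greedy by earliest finish: after sorting by end time, pick each interval compatible with the last pick.
Sorted by end: (2,3)  (5,6)  (3,7)  (4,9)  (9,12)  (8,13)  (10,16)
take (2,3); take (5,6); skip (3,7); take (9,12).
Selected 3 classes.

3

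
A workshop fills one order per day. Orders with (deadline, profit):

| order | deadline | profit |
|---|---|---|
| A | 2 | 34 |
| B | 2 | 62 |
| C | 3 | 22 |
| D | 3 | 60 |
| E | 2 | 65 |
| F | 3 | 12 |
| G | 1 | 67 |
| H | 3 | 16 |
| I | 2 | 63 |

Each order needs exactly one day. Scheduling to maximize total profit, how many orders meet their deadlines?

3

Sort by profit descending; place each in the latest free slot ≤ its deadline.
By profit: G(d1,67), E(d2,65), I(d2,63), B(d2,62), D(d3,60), A(d2,34), C(d3,22), H(d3,16), F(d3,12)
G→slot 1; E→slot 2; I skipped; B skipped; D→slot 3; A skipped; C skipped; H skipped; F skipped.
3 of 9 scheduled.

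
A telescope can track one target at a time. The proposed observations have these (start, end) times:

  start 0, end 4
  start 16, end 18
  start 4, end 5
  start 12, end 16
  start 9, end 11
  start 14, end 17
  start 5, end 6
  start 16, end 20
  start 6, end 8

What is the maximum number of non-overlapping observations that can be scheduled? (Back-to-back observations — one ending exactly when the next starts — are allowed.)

Sorted by end: (0,4)  (4,5)  (5,6)  (6,8)  (9,11)  (12,16)  (14,17)  (16,18)  (16,20)
take (0,4); take (4,5); take (5,6); take (6,8); take (9,11); take (12,16); take (16,18).
Selected 7 observations.

7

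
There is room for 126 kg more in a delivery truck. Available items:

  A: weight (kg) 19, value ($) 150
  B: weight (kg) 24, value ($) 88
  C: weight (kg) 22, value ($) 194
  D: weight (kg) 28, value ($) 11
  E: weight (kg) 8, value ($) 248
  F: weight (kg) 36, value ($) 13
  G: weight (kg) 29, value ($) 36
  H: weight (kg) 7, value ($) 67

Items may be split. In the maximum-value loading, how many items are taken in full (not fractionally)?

Order: E (248/8=31.00) > H (67/7=9.57) > C (194/22=8.82) > A (150/19=7.89) > B (88/24=3.67) > G (36/29=1.24) > D (11/28=0.39) > F (13/36=0.36)
Fill: take E (8 @ 248) → take H (7 @ 67) → take C (22 @ 194) → take A (19 @ 150) → take B (24 @ 88) → take G (29 @ 36) → take 17/28 of D → 6.68; 126/126 used.
6 item(s) taken whole; one partial (take 17/28 of D).

6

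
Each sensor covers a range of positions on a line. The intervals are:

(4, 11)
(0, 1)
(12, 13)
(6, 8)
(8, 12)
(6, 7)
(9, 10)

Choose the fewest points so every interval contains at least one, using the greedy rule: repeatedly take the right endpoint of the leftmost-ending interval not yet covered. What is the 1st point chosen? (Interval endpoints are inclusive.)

1

Process intervals by earliest right end; each time one isn't hit yet, stab at its right endpoint.
Sorted: [0,1] [6,7] [6,8] [9,10] [4,11] [8,12] [12,13]
{[0,1]} hit by 1; {[6,7],[6,8]} hit by 7; {[9,10],[4,11],[8,12]} hit by 10; {[12,13]} hit by 13.
Points: 1, 7, 10, 13 (4 total).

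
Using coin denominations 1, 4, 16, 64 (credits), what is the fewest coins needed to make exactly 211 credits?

211 = 3×64 + 1×16 + 3×1
Total coins = 3 + 1 + 3 = 7

7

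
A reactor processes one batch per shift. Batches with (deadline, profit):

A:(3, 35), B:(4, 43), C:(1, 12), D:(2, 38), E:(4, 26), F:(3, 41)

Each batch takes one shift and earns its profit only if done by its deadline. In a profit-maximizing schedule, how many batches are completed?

4

Sort by profit descending; place each in the latest free slot ≤ its deadline.
By profit: B(d4,43), F(d3,41), D(d2,38), A(d3,35), E(d4,26), C(d1,12)
B→slot 4; F→slot 3; D→slot 2; A→slot 1; E skipped; C skipped.
4 of 6 scheduled.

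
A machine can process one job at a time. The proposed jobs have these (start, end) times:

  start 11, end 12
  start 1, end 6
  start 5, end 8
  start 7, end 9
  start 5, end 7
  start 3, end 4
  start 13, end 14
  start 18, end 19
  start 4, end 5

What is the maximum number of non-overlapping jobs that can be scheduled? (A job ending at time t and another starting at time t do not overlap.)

7

By end time: (3,4), (4,5), (1,6), (5,7), (5,8), (7,9), (11,12), (13,14), (18,19).
Pick (3,4); next start ≥ 4 → (4,5); next start ≥ 5 → (5,7); next start ≥ 7 → (7,9); next start ≥ 9 → (11,12); next start ≥ 12 → (13,14); next start ≥ 14 → (18,19).
Selected 7 jobs.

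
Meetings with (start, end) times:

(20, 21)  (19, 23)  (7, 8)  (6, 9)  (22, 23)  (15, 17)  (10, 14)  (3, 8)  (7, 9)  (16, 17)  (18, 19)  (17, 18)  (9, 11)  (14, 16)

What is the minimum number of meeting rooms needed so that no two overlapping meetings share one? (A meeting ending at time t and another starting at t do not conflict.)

The answer is the maximum number of intervals overlapping at any instant.
Events (time:±→running): 3:+→1 6:+→2 7:+→3 7:+→4 … peak 4.

4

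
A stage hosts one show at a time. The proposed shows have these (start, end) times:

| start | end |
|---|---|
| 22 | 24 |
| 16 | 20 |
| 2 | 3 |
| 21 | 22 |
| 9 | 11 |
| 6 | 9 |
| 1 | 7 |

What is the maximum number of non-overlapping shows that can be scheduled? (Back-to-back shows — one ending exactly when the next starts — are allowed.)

6

Sorted by end: (2,3)  (1,7)  (6,9)  (9,11)  (16,20)  (21,22)  (22,24)
take (2,3); take (6,9); take (9,11); take (16,20); take (21,22); take (22,24).
Selected 6 shows.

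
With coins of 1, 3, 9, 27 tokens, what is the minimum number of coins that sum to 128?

8

Greedy: take as many of the largest coin as possible, then repeat with the remainder.
128 − 4×27→20 − 2×9→2 − 2×1→0
Total coins = 4 + 2 + 2 = 8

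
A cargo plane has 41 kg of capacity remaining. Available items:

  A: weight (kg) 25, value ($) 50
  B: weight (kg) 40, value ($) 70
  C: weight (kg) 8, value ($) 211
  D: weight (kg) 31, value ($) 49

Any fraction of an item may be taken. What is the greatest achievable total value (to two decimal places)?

Sort by value per unit weight and fill in that order.
Order: C (211/8=26.38) > A (50/25=2.00) > B (70/40=1.75) > D (49/31=1.58)
Fill: take C (8 @ 211) → take A (25 @ 50) → take 8/40 of B → 14.00; 41/41 used.
Total value = 275.00

275.00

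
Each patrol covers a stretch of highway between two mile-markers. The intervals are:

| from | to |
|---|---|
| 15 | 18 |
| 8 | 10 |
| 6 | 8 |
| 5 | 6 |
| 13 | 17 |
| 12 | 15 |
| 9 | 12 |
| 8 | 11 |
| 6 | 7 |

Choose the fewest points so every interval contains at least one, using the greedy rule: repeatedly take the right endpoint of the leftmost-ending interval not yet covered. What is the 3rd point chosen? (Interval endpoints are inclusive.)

15

By right end: [5,6]  [6,7]  [6,8]  [8,10]  [8,11]  [9,12]  [12,15]  [13,17]  [15,18]
[5,6] uncovered → point at 6; [8,10] uncovered → point at 10; [12,15] uncovered → point at 15.
Points: 6, 10, 15 (3 total).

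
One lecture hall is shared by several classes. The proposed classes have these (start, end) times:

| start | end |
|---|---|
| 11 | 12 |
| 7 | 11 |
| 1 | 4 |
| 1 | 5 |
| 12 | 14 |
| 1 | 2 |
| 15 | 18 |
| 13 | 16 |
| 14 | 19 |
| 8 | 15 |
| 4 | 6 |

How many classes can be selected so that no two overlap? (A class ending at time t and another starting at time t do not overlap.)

6

Order by finish time; keep every interval that doesn't clash with the previous kept one.
By end time: (1,2), (1,4), (1,5), (4,6), (7,11), (11,12), (12,14), (8,15), (13,16), (15,18), (14,19).
Pick (1,2); next start ≥ 2 → (4,6); next start ≥ 6 → (7,11); next start ≥ 11 → (11,12); next start ≥ 12 → (12,14); next start ≥ 14 → (15,18).
Selected 6 classes.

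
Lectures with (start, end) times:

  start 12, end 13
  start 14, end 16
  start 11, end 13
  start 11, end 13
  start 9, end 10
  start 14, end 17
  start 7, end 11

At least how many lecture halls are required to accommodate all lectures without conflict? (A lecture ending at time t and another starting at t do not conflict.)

3

Events (time:±→running): 7:+→1 9:+→2 10:-→1 11:-→0 11:+→1 11:+→2 12:+→3 … peak 3.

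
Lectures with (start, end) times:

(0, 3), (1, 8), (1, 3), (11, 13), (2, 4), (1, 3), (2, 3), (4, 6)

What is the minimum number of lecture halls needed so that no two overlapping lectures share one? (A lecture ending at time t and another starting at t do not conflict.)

6

The answer is the maximum number of intervals overlapping at any instant.
starts: [0, 1, 1, 1, 2, 2, 4, 11]
ends:   [3, 3, 3, 3, 4, 6, 8, 13]
s0→1 s1→2 s1→3 s1→4 s2→5 s2→6  — peak 6.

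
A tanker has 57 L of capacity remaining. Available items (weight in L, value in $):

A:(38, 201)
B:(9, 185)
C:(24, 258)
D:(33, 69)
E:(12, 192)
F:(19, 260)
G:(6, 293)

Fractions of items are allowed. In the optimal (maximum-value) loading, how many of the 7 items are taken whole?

4

Order: G (293/6=48.83) > B (185/9=20.56) > E (192/12=16.00) > F (260/19=13.68) > C (258/24=10.75) > A (201/38=5.29) > D (69/33=2.09)
Fill: take G (6 @ 293) → take B (9 @ 185) → take E (12 @ 192) → take F (19 @ 260) → take 11/24 of C → 118.25; 57/57 used.
4 item(s) taken whole; one partial (take 11/24 of C).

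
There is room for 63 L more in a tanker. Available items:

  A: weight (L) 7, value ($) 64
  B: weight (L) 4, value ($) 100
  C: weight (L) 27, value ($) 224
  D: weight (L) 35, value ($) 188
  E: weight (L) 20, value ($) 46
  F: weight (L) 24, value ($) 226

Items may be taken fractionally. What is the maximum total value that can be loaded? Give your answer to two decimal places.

Greedy by value/weight ratio, highest first.
Ratios (sorted): B 25.00, F 9.42, A 9.14, C 8.30, D 5.37, E 2.30
take B (4 @ 100); take F (24 @ 226); take A (7 @ 64); take C (27 @ 224); take 1/35 of D → 5.37. Capacity used 63/63.
Total value = 619.37

619.37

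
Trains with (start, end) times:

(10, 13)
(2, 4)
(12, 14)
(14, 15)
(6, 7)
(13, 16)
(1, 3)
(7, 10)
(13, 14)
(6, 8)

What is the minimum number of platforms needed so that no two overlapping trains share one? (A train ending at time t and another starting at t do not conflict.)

3

Count concurrent intervals with a sweep; the peak is the room count.
Events (time:±→running): 1:+→1 2:+→2 3:-→1 4:-→0 6:+→1 6:+→2 7:-→1 7:+→2 8:-→1 10:-→0 10:+→1 12:+→2 13:-→1 13:+→2 13:+→3 … peak 3.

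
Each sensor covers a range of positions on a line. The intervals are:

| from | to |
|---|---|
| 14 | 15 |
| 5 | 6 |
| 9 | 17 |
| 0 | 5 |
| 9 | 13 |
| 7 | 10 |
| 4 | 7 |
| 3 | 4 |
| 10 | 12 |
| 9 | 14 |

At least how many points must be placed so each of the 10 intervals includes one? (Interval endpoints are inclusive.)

Sort by right endpoint; whenever an interval is uncovered, place a point at its right end.
Sorted: [3,4] [0,5] [5,6] [4,7] [7,10] [10,12] [9,13] [9,14] [14,15] [9,17]
{[3,4],[0,5]} hit by 4; {[5,6],[4,7]} hit by 6; {[7,10],[10,12],[9,13],[9,14]} hit by 10; {[14,15],[9,17]} hit by 15.
Points: 4, 6, 10, 15 (4 total).

4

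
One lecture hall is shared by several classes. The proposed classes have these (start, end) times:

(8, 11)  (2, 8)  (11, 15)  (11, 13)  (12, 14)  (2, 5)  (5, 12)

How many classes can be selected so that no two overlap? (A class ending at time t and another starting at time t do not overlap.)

Sort by end time and greedily take each interval whose start is ≥ the last chosen end.
Sorted by end: (2,5)  (2,8)  (8,11)  (5,12)  (11,13)  (12,14)  (11,15)
take (2,5); take (8,11); skip (5,12); take (11,13).
Selected 3 classes.

3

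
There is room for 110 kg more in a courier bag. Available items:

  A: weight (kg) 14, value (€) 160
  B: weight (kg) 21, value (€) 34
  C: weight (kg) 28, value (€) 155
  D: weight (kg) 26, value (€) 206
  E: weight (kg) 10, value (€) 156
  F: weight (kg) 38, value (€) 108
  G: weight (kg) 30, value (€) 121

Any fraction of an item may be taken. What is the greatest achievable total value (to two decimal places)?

Greedy by value/weight ratio, highest first.
Ratios (sorted): E 15.60, A 11.43, D 7.92, C 5.54, G 4.03, F 2.84, B 1.62
take E (10 @ 156); take A (14 @ 160); take D (26 @ 206); take C (28 @ 155); take G (30 @ 121); take 2/38 of F → 5.68. Capacity used 110/110.
Total value = 803.68

803.68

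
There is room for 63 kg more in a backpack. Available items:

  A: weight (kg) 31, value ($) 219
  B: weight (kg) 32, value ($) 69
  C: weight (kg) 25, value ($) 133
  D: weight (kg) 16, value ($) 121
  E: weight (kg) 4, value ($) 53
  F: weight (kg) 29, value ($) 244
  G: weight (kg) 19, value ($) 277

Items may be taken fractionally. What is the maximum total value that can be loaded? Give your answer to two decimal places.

Greedy by value/weight ratio, highest first.
Order: G (277/19=14.58) > E (53/4=13.25) > F (244/29=8.41) > D (121/16=7.56) > A (219/31=7.06) > C (133/25=5.32) > B (69/32=2.16)
Fill: take G (19 @ 277) → take E (4 @ 53) → take F (29 @ 244) → take 11/16 of D → 83.19; 63/63 used.
Total value = 657.19

657.19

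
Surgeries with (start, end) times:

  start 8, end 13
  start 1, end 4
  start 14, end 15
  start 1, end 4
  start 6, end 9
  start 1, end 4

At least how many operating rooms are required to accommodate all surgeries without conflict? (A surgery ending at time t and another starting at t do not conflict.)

Events (time:±→running): 1:+→1 1:+→2 1:+→3 … peak 3.

3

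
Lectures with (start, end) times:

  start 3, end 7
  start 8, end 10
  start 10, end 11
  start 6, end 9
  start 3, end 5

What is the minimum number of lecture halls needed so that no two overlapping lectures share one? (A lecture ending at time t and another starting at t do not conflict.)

2

Events (time:±→running): 3:+→1 3:+→2 … peak 2.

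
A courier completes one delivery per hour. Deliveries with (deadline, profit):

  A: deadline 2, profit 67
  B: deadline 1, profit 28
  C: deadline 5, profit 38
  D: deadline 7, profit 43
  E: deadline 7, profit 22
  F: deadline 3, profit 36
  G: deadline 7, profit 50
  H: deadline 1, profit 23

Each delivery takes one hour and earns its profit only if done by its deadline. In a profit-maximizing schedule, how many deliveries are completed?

7

Sort by profit descending; place each in the latest free slot ≤ its deadline.
By profit: A(d2,67), G(d7,50), D(d7,43), C(d5,38), F(d3,36), B(d1,28), H(d1,23), E(d7,22)
A→slot 2; G→slot 7; D→slot 6; C→slot 5; F→slot 3; B→slot 1; H skipped; E→slot 4.
7 of 8 scheduled.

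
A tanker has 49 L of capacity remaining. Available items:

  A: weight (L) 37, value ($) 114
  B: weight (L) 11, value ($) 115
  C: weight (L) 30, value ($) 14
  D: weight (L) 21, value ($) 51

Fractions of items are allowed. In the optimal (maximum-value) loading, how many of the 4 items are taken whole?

Ratios (sorted): B 10.45, A 3.08, D 2.43, C 0.47
take B (11 @ 115); take A (37 @ 114); take 1/21 of D → 2.43. Capacity used 49/49.
2 item(s) taken whole; one partial (take 1/21 of D).

2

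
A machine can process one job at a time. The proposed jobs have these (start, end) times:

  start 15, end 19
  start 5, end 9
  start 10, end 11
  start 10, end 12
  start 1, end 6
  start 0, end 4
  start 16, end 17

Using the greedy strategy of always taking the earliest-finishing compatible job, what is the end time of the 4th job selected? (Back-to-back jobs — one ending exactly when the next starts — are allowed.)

17

Sorted by end: (0,4)  (1,6)  (5,9)  (10,11)  (10,12)  (16,17)  (15,19)
take (0,4); take (5,9); take (10,11); take (16,17).
Selected: (0,4) (5,9) (10,11) (16,17)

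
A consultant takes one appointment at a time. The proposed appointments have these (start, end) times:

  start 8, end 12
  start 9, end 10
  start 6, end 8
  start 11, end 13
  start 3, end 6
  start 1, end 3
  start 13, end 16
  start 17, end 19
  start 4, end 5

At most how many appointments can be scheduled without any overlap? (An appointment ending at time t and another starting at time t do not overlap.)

Order by finish time; keep every interval that doesn't clash with the previous kept one.
Sorted by end: (1,3)  (4,5)  (3,6)  (6,8)  (9,10)  (8,12)  (11,13)  (13,16)  (17,19)
take (1,3); take (4,5); take (6,8); take (9,10); take (11,13); take (13,16); take (17,19).
Selected 7 appointments.

7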